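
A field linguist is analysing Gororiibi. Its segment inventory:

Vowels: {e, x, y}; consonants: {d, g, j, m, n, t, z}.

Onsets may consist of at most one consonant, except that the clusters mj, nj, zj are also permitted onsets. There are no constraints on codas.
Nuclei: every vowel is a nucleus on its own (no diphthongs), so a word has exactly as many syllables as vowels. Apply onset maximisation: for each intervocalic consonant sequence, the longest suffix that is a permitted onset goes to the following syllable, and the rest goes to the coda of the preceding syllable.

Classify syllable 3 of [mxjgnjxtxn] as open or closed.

closed

Nuclei (vowels): x, x, x → 3 syllables.
V1 /x/ – V2 /x/: /jgnj/; trying suffixes from longest down, /nj/ is the first permitted one, so coda /jg/ | onset /nj/.
V2 /x/ – V3 /x/: just /t/ — single C goes to the following onset.
Syllabification: mxjg.njx.txn.
Syllable 3 is /txn/ with coda /n/, so it is closed.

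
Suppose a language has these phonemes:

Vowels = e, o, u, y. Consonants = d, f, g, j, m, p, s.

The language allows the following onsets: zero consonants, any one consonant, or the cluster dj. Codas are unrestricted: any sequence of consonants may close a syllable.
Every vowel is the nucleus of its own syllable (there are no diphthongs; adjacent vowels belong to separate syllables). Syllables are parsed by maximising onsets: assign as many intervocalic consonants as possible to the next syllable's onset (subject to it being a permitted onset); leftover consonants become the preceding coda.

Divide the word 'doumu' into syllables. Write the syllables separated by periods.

do.u.mu

Nuclei (vowels): o, u, u → 3 syllables.
V1 /o/ – V2 /u/: hiatus — the boundary sits between the two vowels.
V2 /u/ – V3 /u/: /m/ → onset of the next syllable (single consonants are always licit onsets).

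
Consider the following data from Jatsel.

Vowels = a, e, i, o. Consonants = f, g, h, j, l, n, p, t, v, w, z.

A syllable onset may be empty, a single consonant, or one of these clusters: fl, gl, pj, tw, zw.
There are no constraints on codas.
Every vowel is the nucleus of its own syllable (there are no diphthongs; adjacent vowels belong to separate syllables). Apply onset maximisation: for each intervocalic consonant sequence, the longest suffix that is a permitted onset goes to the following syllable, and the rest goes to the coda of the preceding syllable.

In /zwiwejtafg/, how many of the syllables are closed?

2

The vowels are i, e, a — 3 nuclei, so 3 syllables.
/i…e/ gap (V1→V2): /w/ → onset of the next syllable (single consonants are always licit onsets).
/e…a/ gap (V2→V3): /jt/ splits as /j/ + /t/ (/t/ is the longest suffix that is a licit onset).
So the parse is zwi.wej.tafg.
Classifying each syllable: /zwi/ (open), /wej/ (closed), /tafg/ (closed).
Closed syllables: 2.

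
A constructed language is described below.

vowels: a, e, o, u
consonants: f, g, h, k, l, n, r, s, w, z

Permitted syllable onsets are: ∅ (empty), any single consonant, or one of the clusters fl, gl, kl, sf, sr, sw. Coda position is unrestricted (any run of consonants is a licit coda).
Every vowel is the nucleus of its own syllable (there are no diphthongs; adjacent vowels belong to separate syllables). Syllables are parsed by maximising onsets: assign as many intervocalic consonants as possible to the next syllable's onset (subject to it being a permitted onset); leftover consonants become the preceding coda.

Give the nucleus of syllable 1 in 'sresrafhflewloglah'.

Nuclei (vowels): e, a, e, o, a → 5 syllables.
The first nucleus (vowel 1 from the left) is /e/.

e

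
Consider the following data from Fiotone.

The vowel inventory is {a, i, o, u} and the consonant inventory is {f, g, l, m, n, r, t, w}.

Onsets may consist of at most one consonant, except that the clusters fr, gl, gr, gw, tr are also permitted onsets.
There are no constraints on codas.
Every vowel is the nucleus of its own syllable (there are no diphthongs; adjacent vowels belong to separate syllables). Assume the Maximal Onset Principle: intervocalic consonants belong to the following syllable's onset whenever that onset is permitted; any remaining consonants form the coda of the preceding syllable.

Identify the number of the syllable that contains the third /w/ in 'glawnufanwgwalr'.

Vowels present: a, u, a, a; each is a nucleus, giving 4 syllables.
V1 /a/ – V2 /u/: /wn/; trying suffixes from longest down, /n/ is the first permitted one, so coda /w/ | onset /n/.
V2 /u/ – V3 /a/: /f/ → onset of the next syllable (single consonants are always licit onsets).
V3 /a/ – V4 /a/: /nwgw/ — longest licit onset from the right is /gw/, leaving /nw/ as coda.
Result: glaw.nu.fanw.gwalr.
The third /w/ is in the onset of syllable 4 (/gwalr/).

4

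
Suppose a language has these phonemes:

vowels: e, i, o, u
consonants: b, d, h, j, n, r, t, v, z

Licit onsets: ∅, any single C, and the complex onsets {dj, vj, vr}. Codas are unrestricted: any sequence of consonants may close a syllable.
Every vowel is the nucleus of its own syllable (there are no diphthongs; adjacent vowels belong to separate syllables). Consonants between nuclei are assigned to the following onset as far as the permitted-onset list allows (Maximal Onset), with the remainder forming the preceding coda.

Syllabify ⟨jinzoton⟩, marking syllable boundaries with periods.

jin.zo.ton

The vowels are i, o, o — 3 nuclei, so 3 syllables.
Between /i/ (V1) and /o/ (V2): cluster /nz/ — the longest permitted-onset suffix is /z/; onset = /z/, preceding coda = /n/.
Between /o/ (V2) and /o/ (V3): just /t/ — single C goes to the following onset.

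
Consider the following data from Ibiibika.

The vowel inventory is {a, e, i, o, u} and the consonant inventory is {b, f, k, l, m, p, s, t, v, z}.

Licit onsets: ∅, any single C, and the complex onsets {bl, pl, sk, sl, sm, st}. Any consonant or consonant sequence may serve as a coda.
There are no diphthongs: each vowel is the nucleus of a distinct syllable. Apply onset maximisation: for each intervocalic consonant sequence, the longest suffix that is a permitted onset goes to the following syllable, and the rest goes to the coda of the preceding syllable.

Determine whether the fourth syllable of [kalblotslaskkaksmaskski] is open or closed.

closed

Nuclei (vowels): a, o, a, a, a, i → 6 syllables.
σ1/σ2 boundary: /lbl/ splits as /l/ + /bl/ (/bl/ is the longest suffix that is a licit onset).
σ2/σ3 boundary: /tsl/; trying suffixes from longest down, /sl/ is the first permitted one, so coda /t/ | onset /sl/.
σ3/σ4 boundary: /skk/ splits as /sk/ + /k/ (/k/ is the longest suffix that is a licit onset).
σ4/σ5 boundary: /ksm/; trying suffixes from longest down, /sm/ is the first permitted one, so coda /k/ | onset /sm/.
σ5/σ6 boundary: /sksk/ splits as /sk/ + /sk/ (/sk/ is the longest suffix that is a licit onset).
So the parse is kal.blot.slask.kak.smask.ski.
Syllable 4 is /kak/ with coda /k/, so it is closed.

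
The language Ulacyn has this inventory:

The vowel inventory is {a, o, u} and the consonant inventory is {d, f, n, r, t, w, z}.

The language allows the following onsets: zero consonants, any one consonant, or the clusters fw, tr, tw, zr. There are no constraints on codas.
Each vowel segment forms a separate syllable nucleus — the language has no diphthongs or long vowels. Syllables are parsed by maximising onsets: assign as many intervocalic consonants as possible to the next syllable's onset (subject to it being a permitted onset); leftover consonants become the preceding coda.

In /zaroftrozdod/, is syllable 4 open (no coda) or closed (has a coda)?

Vowels present: a, o, o, o; each is a nucleus, giving 4 syllables.
σ1/σ2 boundary: /r/ → onset of the next syllable (single consonants are always licit onsets).
σ2/σ3 boundary: cluster /ftr/ — the longest permitted-onset suffix is /tr/; onset = /tr/, preceding coda = /f/.
σ3/σ4 boundary: /zd/; trying suffixes from longest down, /d/ is the first permitted one, so coda /z/ | onset /d/.
Syllabification: za.rof.troz.dod.
Syllable 4 is /dod/ with coda /d/, so it is closed.

closed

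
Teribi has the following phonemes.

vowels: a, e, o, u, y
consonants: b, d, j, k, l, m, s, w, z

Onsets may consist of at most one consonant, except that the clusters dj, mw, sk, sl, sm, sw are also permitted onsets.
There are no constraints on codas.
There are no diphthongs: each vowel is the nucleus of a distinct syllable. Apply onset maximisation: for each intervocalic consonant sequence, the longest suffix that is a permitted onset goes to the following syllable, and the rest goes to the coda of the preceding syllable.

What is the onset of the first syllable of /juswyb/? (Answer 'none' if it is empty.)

j

Vowels present: u, y; each is a nucleus, giving 2 syllables.
Between /u/ (V1) and /y/ (V2): /sw/ — entire cluster is a permitted onset → onset /sw/, coda ∅.
Syllabification: ju.swyb.
Syllable 1 is /ju/: onset /j/, nucleus /u/, coda ∅.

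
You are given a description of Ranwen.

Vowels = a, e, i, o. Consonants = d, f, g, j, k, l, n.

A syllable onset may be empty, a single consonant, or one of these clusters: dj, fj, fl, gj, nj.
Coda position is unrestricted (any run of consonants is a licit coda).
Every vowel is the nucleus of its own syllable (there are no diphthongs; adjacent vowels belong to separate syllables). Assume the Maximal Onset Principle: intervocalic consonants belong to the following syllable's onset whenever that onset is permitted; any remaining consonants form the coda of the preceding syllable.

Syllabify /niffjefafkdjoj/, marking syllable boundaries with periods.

Nuclei (vowels): i, e, a, o → 4 syllables.
Between /i/ (V1) and /e/ (V2): /ffj/ — longest licit onset from the right is /fj/, leaving /f/ as coda.
Between /e/ (V2) and /a/ (V3): /f/ is a single consonant, so it becomes the next onset.
Between /a/ (V3) and /o/ (V4): /fkdj/ splits as /fk/ + /dj/ (/dj/ is the longest suffix that is a licit onset).

nif.fje.fafk.djoj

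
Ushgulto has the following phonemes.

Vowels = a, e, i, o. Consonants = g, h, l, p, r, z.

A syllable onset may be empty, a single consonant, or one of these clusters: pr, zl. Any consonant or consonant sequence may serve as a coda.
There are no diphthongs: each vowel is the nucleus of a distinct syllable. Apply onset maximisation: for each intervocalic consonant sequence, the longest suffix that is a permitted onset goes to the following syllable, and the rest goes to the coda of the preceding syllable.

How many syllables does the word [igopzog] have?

3

Nuclei (vowels): i, o, o → 3 syllables.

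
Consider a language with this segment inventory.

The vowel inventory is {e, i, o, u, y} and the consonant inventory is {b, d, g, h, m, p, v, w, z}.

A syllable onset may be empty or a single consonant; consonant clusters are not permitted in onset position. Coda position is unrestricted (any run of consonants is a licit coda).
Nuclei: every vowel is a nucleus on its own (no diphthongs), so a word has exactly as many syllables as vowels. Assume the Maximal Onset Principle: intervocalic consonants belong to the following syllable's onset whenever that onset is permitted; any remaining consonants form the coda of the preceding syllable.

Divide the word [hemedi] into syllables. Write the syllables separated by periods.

The vowels are e, e, i — 3 nuclei, so 3 syllables.
/e…e/ gap (V1→V2): just /m/ — single C goes to the following onset.
/e…i/ gap (V2→V3): /d/ → onset of the next syllable (single consonants are always licit onsets).

he.me.di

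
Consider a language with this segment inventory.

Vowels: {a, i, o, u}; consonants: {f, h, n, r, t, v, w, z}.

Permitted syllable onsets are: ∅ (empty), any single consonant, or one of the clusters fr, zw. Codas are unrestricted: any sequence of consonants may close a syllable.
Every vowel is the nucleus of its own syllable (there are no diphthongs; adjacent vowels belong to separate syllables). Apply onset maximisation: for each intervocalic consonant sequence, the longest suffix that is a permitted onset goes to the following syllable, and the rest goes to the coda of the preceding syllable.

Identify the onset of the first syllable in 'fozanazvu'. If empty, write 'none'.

f

The vowels are o, a, a, u — 4 nuclei, so 4 syllables.
V1 /o/ – V2 /a/: /z/ → onset of the next syllable (single consonants are always licit onsets).
V2 /a/ – V3 /a/: /n/ → onset of the next syllable (single consonants are always licit onsets).
V3 /a/ – V4 /u/: /zv/; trying suffixes from longest down, /v/ is the first permitted one, so coda /z/ | onset /v/.
Result: fo.za.naz.vu.
Syllable 1 is /fo/: onset /f/, nucleus /o/, coda ∅.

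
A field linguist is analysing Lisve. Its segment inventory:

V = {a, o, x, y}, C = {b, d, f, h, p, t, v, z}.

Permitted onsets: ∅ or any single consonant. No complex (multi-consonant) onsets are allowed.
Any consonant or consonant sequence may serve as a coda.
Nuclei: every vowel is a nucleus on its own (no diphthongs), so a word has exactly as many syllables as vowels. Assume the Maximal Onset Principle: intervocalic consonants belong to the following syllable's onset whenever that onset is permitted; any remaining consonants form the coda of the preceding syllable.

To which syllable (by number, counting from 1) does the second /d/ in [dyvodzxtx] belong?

2

Nuclei (vowels): y, o, x, x → 4 syllables.
/y…o/ gap (V1→V2): /v/ → onset of the next syllable (single consonants are always licit onsets).
/o…x/ gap (V2→V3): /dz/ — longest licit onset from the right is /z/, leaving /d/ as coda.
/x…x/ gap (V3→V4): just /t/ — single C goes to the following onset.
Putting it together: dy.vod.zx.tx.
The second /d/ is in the coda of syllable 2 (/vod/).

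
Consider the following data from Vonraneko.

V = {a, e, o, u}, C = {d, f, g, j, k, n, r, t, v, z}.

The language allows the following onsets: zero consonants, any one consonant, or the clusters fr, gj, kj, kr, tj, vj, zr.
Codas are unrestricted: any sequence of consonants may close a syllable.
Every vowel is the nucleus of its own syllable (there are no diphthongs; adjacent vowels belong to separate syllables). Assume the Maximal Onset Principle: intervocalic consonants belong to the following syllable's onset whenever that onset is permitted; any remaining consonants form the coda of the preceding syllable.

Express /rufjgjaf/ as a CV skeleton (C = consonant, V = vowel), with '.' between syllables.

CVCC.CCVC

Nuclei (vowels): u, a → 2 syllables.
σ1/σ2 boundary: cluster /fjgj/ — the longest permitted-onset suffix is /gj/; onset = /gj/, preceding coda = /fj/.
Putting it together: rufj.gjaf.
Mapping each syllable to C/V: /rufj/ → CVCC, /gjaf/ → CCVC.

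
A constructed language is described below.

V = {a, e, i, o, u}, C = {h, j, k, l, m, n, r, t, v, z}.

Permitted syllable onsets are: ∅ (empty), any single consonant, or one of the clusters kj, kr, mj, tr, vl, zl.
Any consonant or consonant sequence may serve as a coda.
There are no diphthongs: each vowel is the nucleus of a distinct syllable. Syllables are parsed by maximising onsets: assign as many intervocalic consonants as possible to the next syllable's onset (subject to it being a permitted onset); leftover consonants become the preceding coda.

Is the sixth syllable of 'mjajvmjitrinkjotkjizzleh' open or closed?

Vowels present: a, i, i, o, i, e; each is a nucleus, giving 6 syllables.
/a…i/ gap (V1→V2): /jvmj/; trying suffixes from longest down, /mj/ is the first permitted one, so coda /jv/ | onset /mj/.
/i…i/ gap (V2→V3): cluster /tr/ — /tr/ is itself a permitted onset, so the whole cluster goes right; preceding coda = ∅.
/i…o/ gap (V3→V4): /nkj/; trying suffixes from longest down, /kj/ is the first permitted one, so coda /n/ | onset /kj/.
/o…i/ gap (V4→V5): cluster /tkj/ — the longest permitted-onset suffix is /kj/; onset = /kj/, preceding coda = /t/.
/i…e/ gap (V5→V6): /zzl/ — longest licit onset from the right is /zl/, leaving /z/ as coda.
So the parse is mjajv.mji.trin.kjot.kjiz.zleh.
Syllable 6 is /zleh/ with coda /h/, so it is closed.

closed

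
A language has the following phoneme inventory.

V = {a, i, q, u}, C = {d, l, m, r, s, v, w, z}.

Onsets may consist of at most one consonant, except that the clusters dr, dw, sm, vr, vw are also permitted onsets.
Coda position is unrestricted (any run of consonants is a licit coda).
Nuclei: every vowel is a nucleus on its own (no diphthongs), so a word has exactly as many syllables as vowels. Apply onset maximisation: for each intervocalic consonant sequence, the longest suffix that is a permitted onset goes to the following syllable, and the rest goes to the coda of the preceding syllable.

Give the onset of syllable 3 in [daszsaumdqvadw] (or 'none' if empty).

Nuclei (vowels): a, a, u, q, a → 5 syllables.
V1 /a/ – V2 /a/: /szs/ — longest licit onset from the right is /s/, leaving /sz/ as coda.
V2 /a/ – V3 /u/: no consonants, so the boundary falls immediately after /a/.
V3 /u/ – V4 /q/: /md/; trying suffixes from longest down, /d/ is the first permitted one, so coda /m/ | onset /d/.
V4 /q/ – V5 /a/: just /v/ — single C goes to the following onset.
Putting it together: dasz.sa.um.dq.vadw.
Syllable 3 is /um/: onset ∅, nucleus /u/, coda /m/.

none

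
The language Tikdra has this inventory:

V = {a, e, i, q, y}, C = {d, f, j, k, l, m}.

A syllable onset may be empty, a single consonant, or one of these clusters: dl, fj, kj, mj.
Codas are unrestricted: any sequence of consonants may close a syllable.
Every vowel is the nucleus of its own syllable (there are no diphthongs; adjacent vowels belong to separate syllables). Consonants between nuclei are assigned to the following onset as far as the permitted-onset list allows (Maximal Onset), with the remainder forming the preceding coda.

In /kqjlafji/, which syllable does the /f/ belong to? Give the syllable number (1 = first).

3

Vowels present: q, a, i; each is a nucleus, giving 3 syllables.
σ1/σ2 boundary: /jl/ — longest licit onset from the right is /l/, leaving /j/ as coda.
σ2/σ3 boundary: cluster /fj/ — /fj/ is itself a permitted onset, so the whole cluster goes right; preceding coda = ∅.
So the parse is kqj.la.fji.
The /f/ is in the onset of syllable 3 (/fji/).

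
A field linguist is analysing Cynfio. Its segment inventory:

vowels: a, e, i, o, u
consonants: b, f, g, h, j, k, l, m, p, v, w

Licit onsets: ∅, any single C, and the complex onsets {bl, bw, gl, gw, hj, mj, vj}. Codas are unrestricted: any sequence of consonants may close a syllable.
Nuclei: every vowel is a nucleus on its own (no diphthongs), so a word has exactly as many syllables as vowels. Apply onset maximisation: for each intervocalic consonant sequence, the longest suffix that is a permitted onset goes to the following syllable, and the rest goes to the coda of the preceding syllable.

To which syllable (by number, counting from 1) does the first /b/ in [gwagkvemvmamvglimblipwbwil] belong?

5

Nuclei (vowels): a, e, a, i, i, i → 6 syllables.
σ1/σ2 boundary: /gkv/; trying suffixes from longest down, /v/ is the first permitted one, so coda /gk/ | onset /v/.
σ2/σ3 boundary: /mvm/ — longest licit onset from the right is /m/, leaving /mv/ as coda.
σ3/σ4 boundary: /mvgl/ splits as /mv/ + /gl/ (/gl/ is the longest suffix that is a licit onset).
σ4/σ5 boundary: /mbl/ splits as /m/ + /bl/ (/bl/ is the longest suffix that is a licit onset).
σ5/σ6 boundary: /pwbw/; trying suffixes from longest down, /bw/ is the first permitted one, so coda /pw/ | onset /bw/.
Result: gwagk.vemv.mamv.glim.blipw.bwil.
The first /b/ is in the onset of syllable 5 (/blipw/).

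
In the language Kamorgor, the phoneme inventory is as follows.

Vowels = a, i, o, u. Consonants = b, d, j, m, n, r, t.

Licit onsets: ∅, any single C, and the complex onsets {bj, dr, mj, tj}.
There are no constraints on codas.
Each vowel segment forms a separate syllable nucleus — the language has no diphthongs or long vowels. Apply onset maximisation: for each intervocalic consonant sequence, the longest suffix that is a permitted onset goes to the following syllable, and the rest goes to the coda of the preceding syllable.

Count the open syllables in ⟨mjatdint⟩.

Vowels present: a, i; each is a nucleus, giving 2 syllables.
σ1/σ2 boundary: /td/ — longest licit onset from the right is /d/, leaving /t/ as coda.
Result: mjat.dint.
Classifying each syllable: /mjat/ (closed), /dint/ (closed).
Open syllables: 0.

0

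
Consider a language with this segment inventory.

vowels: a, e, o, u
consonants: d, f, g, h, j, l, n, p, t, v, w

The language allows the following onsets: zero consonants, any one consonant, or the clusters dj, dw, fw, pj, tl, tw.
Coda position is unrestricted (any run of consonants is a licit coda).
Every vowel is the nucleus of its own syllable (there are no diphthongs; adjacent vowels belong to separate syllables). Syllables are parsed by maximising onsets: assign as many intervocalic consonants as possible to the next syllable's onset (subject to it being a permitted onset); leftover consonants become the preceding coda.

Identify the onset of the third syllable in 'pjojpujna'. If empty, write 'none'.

Nuclei (vowels): o, u, a → 3 syllables.
σ1/σ2 boundary: /jp/ splits as /j/ + /p/ (/p/ is the longest suffix that is a licit onset).
σ2/σ3 boundary: /jn/ splits as /j/ + /n/ (/n/ is the longest suffix that is a licit onset).
Syllabification: pjoj.puj.na.
Syllable 3 is /na/: onset /n/, nucleus /a/, coda ∅.

n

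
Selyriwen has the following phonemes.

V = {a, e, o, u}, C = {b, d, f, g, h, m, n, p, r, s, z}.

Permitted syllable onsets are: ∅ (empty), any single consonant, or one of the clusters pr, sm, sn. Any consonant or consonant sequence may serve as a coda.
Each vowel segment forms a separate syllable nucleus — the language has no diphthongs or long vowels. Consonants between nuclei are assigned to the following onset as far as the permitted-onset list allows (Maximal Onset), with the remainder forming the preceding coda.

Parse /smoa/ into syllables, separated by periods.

Nuclei (vowels): o, a → 2 syllables.
Between /o/ (V1) and /a/ (V2): nothing intervenes; syllable break is V.V.

smo.a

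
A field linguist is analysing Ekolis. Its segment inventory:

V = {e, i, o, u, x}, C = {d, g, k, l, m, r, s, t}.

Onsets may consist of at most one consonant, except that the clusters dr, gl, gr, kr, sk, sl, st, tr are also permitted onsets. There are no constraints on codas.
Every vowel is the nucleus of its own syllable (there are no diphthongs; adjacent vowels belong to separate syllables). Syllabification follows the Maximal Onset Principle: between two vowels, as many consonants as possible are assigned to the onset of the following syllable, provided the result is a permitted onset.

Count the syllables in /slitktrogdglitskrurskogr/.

The vowels are i, o, i, u, o — 5 nuclei, so 5 syllables.

5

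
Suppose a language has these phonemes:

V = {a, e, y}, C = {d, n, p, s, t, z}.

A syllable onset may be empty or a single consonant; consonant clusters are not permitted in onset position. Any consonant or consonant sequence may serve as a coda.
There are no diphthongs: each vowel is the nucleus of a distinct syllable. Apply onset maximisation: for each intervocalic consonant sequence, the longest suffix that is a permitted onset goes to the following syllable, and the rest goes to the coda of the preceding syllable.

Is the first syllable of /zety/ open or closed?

The vowels are e, y — 2 nuclei, so 2 syllables.
Between /e/ (V1) and /y/ (V2): /t/ → onset of the next syllable (single consonants are always licit onsets).
Putting it together: ze.ty.
Syllable 1 is /ze/; it ends in its nucleus with no coda, so it is open.

open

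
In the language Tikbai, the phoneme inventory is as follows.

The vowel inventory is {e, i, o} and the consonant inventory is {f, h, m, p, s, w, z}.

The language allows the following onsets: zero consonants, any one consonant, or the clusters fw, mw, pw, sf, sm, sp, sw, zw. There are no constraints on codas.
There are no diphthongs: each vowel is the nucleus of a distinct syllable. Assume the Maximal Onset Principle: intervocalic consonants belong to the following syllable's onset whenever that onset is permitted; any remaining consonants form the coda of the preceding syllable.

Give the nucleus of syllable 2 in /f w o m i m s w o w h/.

Vowels present: o, i, o; each is a nucleus, giving 3 syllables.
The second nucleus (vowel 2 from the left) is /i/.

i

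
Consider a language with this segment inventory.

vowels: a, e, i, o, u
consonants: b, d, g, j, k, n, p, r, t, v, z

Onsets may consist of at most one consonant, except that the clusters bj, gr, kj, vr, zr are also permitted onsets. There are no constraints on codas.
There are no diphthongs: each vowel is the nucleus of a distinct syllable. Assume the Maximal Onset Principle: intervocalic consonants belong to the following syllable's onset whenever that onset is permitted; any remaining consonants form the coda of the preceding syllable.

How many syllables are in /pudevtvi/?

The vowels are u, e, i — 3 nuclei, so 3 syllables.

3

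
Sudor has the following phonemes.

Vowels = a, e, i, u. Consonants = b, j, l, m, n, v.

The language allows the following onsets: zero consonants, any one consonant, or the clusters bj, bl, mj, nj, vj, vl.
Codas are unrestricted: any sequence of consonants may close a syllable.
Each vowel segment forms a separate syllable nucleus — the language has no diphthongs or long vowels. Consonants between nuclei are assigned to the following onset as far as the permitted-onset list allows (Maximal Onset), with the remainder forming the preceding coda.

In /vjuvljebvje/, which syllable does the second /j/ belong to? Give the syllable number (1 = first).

2

Vowels present: u, e, e; each is a nucleus, giving 3 syllables.
V1 /u/ – V2 /e/: /vlj/; trying suffixes from longest down, /j/ is the first permitted one, so coda /vl/ | onset /j/.
V2 /e/ – V3 /e/: /bvj/ splits as /b/ + /vj/ (/vj/ is the longest suffix that is a licit onset).
So the parse is vjuvl.jeb.vje.
The second /j/ is in the onset of syllable 2 (/jeb/).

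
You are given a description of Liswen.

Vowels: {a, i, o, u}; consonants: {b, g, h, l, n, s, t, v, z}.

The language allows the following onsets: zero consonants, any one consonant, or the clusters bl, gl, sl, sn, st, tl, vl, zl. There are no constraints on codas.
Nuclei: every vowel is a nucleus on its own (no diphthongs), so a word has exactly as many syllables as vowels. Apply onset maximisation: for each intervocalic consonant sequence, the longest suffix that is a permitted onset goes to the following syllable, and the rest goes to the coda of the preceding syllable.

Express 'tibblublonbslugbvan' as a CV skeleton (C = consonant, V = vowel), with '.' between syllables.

The vowels are i, u, o, u, a — 5 nuclei, so 5 syllables.
V1 /i/ – V2 /u/: /bbl/ splits as /b/ + /bl/ (/bl/ is the longest suffix that is a licit onset).
V2 /u/ – V3 /o/: /bl/ is a licit onset in full, so it all attaches to the next syllable.
V3 /o/ – V4 /u/: /nbsl/ splits as /nb/ + /sl/ (/sl/ is the longest suffix that is a licit onset).
V4 /u/ – V5 /a/: /gbv/ — longest licit onset from the right is /v/, leaving /gb/ as coda.
Syllabification: tib.blu.blonb.slugb.van.
Mapping each syllable to C/V: /tib/ → CVC, /blu/ → CCV, /blonb/ → CCVCC, /slugb/ → CCVCC, /van/ → CVC.

CVC.CCV.CCVCC.CCVCC.CVC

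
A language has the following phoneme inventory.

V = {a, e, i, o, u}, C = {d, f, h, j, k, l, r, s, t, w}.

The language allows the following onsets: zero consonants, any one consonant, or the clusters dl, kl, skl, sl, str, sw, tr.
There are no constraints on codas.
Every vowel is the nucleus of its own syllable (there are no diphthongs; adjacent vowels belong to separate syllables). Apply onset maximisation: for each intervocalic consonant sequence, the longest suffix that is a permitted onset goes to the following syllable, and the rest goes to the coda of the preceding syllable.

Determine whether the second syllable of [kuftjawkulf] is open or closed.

The vowels are u, a, u — 3 nuclei, so 3 syllables.
σ1/σ2 boundary: cluster /ftj/ — the longest permitted-onset suffix is /j/; onset = /j/, preceding coda = /ft/.
σ2/σ3 boundary: /wk/; trying suffixes from longest down, /k/ is the first permitted one, so coda /w/ | onset /k/.
Putting it together: kuft.jaw.kulf.
Syllable 2 is /jaw/ with coda /w/, so it is closed.

closed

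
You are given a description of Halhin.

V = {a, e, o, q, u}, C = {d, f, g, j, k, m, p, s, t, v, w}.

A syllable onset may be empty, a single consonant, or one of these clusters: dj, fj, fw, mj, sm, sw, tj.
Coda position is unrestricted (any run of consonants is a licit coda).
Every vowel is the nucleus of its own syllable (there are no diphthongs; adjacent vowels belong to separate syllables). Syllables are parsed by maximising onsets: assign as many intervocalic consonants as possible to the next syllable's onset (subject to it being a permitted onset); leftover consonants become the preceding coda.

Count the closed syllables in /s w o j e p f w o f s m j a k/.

3

Vowels present: o, e, o, a; each is a nucleus, giving 4 syllables.
V1 /o/ – V2 /e/: /j/ is a single consonant, so it becomes the next onset.
V2 /e/ – V3 /o/: /pfw/ — longest licit onset from the right is /fw/, leaving /p/ as coda.
V3 /o/ – V4 /a/: /fsmj/; trying suffixes from longest down, /mj/ is the first permitted one, so coda /fs/ | onset /mj/.
Syllabification: swo.jep.fwofs.mjak.
Classifying each syllable: /swo/ (open), /jep/ (closed), /fwofs/ (closed), /mjak/ (closed).
Closed syllables: 3.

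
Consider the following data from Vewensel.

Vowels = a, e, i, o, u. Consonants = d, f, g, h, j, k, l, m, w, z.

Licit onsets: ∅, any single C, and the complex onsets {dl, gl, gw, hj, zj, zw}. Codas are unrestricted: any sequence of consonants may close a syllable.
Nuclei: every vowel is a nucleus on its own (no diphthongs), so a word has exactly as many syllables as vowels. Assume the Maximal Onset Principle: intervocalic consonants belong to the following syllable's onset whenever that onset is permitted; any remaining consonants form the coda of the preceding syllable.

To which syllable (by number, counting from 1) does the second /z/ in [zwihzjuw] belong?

Vowels present: i, u; each is a nucleus, giving 2 syllables.
σ1/σ2 boundary: cluster /hzj/ — the longest permitted-onset suffix is /zj/; onset = /zj/, preceding coda = /h/.
Result: zwih.zjuw.
The second /z/ is in the onset of syllable 2 (/zjuw/).

2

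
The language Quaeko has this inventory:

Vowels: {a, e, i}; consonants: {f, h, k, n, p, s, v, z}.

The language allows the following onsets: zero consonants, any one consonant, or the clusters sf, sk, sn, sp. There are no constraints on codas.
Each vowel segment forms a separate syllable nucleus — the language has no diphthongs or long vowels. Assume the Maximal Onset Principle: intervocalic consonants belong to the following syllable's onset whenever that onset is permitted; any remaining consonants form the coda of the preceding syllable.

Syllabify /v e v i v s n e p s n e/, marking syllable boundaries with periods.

Vowels present: e, i, e, e; each is a nucleus, giving 4 syllables.
Between /e/ (V1) and /i/ (V2): just /v/ — single C goes to the following onset.
Between /i/ (V2) and /e/ (V3): /vsn/ splits as /v/ + /sn/ (/sn/ is the longest suffix that is a licit onset).
Between /e/ (V3) and /e/ (V4): /psn/ — longest licit onset from the right is /sn/, leaving /p/ as coda.

ve.viv.snep.sne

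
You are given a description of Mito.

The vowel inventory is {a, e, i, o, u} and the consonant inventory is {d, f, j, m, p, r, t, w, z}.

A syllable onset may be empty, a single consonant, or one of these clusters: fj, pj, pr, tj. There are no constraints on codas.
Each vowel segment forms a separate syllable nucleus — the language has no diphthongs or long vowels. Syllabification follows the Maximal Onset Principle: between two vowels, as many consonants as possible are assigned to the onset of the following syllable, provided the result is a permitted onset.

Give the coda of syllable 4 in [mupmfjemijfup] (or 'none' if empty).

Nuclei (vowels): u, e, i, u → 4 syllables.
V1 /u/ – V2 /e/: /pmfj/ — longest licit onset from the right is /fj/, leaving /pm/ as coda.
V2 /e/ – V3 /i/: /m/ → onset of the next syllable (single consonants are always licit onsets).
V3 /i/ – V4 /u/: cluster /jf/ — the longest permitted-onset suffix is /f/; onset = /f/, preceding coda = /j/.
Putting it together: mupm.fje.mij.fup.
Syllable 4 is /fup/: onset /f/, nucleus /u/, coda /p/.

p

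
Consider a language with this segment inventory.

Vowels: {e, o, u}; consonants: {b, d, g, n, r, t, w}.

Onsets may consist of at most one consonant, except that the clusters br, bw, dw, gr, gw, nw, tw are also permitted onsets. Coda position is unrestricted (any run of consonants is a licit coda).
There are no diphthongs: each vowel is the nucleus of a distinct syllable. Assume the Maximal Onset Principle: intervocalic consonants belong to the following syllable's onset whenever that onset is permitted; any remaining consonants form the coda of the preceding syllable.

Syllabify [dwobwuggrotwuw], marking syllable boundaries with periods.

dwo.bwug.gro.twuw

The vowels are o, u, o, u — 4 nuclei, so 4 syllables.
Between /o/ (V1) and /u/ (V2): /bw/ is a licit onset in full, so it all attaches to the next syllable.
Between /u/ (V2) and /o/ (V3): /ggr/ splits as /g/ + /gr/ (/gr/ is the longest suffix that is a licit onset).
Between /o/ (V3) and /u/ (V4): /tw/ is a licit onset in full, so it all attaches to the next syllable.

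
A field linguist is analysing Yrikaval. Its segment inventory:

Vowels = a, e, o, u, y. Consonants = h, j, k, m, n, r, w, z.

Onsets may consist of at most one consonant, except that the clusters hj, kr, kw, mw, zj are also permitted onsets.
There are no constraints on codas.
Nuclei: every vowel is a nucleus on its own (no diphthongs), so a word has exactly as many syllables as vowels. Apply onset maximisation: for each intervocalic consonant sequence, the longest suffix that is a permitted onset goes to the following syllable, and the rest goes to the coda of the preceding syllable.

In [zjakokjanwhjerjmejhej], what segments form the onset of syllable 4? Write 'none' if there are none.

hj

Vowels present: a, o, a, e, e, e; each is a nucleus, giving 6 syllables.
/a…o/ gap (V1→V2): /k/ is a single consonant, so it becomes the next onset.
/o…a/ gap (V2→V3): /kj/; trying suffixes from longest down, /j/ is the first permitted one, so coda /k/ | onset /j/.
/a…e/ gap (V3→V4): /nwhj/ — longest licit onset from the right is /hj/, leaving /nw/ as coda.
/e…e/ gap (V4→V5): cluster /rjm/ — the longest permitted-onset suffix is /m/; onset = /m/, preceding coda = /rj/.
/e…e/ gap (V5→V6): cluster /jh/ — the longest permitted-onset suffix is /h/; onset = /h/, preceding coda = /j/.
Putting it together: zja.kok.janw.hjerj.mej.hej.
Syllable 4 is /hjerj/: onset /hj/, nucleus /e/, coda /rj/.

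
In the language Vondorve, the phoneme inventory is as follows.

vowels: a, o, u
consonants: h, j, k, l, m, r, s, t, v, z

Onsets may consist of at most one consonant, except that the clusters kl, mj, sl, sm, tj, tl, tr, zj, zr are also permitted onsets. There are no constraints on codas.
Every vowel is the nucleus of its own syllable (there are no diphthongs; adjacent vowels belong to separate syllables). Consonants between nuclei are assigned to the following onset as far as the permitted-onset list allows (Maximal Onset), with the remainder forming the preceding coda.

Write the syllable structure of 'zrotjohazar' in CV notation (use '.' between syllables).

CCV.CCV.CV.CVC

The vowels are o, o, a, a — 4 nuclei, so 4 syllables.
/o…o/ gap (V1→V2): cluster /tj/ — /tj/ is itself a permitted onset, so the whole cluster goes right; preceding coda = ∅.
/o…a/ gap (V2→V3): /h/ is a single consonant, so it becomes the next onset.
/a…a/ gap (V3→V4): /z/ is a single consonant, so it becomes the next onset.
So the parse is zro.tjo.ha.zar.
Mapping each syllable to C/V: /zro/ → CCV, /tjo/ → CCV, /ha/ → CV, /zar/ → CVC.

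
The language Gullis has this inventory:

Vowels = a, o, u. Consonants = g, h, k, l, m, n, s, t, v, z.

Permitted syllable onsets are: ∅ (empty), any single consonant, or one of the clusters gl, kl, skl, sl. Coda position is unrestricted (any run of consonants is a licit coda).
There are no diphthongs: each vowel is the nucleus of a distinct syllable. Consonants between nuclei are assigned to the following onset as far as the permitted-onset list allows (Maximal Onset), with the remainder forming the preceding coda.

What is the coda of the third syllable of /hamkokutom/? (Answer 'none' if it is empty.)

Vowels present: a, o, u, o; each is a nucleus, giving 4 syllables.
/a…o/ gap (V1→V2): cluster /mk/ — the longest permitted-onset suffix is /k/; onset = /k/, preceding coda = /m/.
/o…u/ gap (V2→V3): /k/ → onset of the next syllable (single consonants are always licit onsets).
/u…o/ gap (V3→V4): /t/ is a single consonant, so it becomes the next onset.
Putting it together: ham.ko.ku.tom.
Syllable 3 is /ku/: onset /k/, nucleus /u/, coda ∅.

none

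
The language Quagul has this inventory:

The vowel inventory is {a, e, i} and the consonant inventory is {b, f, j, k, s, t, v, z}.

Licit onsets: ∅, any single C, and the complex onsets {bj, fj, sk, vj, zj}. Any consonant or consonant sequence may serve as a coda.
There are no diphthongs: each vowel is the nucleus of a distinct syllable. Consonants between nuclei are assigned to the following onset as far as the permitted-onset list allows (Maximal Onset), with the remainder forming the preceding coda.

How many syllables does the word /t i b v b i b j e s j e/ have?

The vowels are i, i, e, e — 4 nuclei, so 4 syllables.

4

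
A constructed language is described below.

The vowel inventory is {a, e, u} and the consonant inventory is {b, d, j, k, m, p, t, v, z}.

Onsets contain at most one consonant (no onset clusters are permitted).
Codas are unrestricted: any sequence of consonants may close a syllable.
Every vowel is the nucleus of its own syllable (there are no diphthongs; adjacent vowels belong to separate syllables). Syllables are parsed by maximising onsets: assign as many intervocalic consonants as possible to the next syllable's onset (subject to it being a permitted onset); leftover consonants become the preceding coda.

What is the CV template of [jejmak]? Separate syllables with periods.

CVC.CVC

Vowels present: e, a; each is a nucleus, giving 2 syllables.
Between /e/ (V1) and /a/ (V2): /jm/ — longest licit onset from the right is /m/, leaving /j/ as coda.
So the parse is jej.mak.
Mapping each syllable to C/V: /jej/ → CVC, /mak/ → CVC.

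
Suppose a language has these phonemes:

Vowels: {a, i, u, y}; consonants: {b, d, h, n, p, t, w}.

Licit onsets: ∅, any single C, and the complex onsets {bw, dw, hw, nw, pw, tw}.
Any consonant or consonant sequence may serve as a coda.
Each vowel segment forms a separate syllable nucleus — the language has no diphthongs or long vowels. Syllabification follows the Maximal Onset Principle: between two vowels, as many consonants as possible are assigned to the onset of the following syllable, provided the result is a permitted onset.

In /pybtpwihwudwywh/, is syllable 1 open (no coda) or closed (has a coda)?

closed

The vowels are y, i, u, y — 4 nuclei, so 4 syllables.
/y…i/ gap (V1→V2): /btpw/ splits as /bt/ + /pw/ (/pw/ is the longest suffix that is a licit onset).
/i…u/ gap (V2→V3): /hw/ is a licit onset in full, so it all attaches to the next syllable.
/u…y/ gap (V3→V4): /dw/ — entire cluster is a permitted onset → onset /dw/, coda ∅.
Result: pybt.pwi.hwu.dwywh.
Syllable 1 is /pybt/ with coda /bt/, so it is closed.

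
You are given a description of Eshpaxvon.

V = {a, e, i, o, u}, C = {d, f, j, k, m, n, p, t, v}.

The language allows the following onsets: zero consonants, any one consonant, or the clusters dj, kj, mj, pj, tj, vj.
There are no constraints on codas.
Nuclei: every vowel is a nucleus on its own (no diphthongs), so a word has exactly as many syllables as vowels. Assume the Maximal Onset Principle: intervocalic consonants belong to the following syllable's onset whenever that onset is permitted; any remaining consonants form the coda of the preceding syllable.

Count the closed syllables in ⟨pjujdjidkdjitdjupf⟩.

The vowels are u, i, i, u — 4 nuclei, so 4 syllables.
/u…i/ gap (V1→V2): /jdj/ — longest licit onset from the right is /dj/, leaving /j/ as coda.
/i…i/ gap (V2→V3): /dkdj/; trying suffixes from longest down, /dj/ is the first permitted one, so coda /dk/ | onset /dj/.
/i…u/ gap (V3→V4): /tdj/ splits as /t/ + /dj/ (/dj/ is the longest suffix that is a licit onset).
So the parse is pjuj.djidk.djit.djupf.
Classifying each syllable: /pjuj/ (closed), /djidk/ (closed), /djit/ (closed), /djupf/ (closed).
Closed syllables: 4.

4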